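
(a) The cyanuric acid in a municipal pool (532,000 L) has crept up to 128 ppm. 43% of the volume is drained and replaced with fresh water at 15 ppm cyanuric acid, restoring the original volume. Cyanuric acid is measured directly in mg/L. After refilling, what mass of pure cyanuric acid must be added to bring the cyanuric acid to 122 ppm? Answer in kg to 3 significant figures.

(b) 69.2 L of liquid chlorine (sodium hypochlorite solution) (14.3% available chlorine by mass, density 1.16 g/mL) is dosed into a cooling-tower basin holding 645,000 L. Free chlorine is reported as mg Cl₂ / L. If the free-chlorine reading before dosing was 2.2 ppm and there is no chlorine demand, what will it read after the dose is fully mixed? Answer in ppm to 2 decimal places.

(a) After draining 43% and refilling: 128 × 0.57 + 15 × 0.43 = 79.41 ppm.
(a) Deficit to target: 122 − 79.41 = 42.59 mg/L.
(a) Mass: 42.59 mg/L × 532,000 L = 22,660 g cyanuric acid.

(b) Mass of solution: 69.2 L × 1000 mL/L × 1.16 g/mL = 80,270 g.
(b) Available chlorine delivered: 80,270 g × 0.143 = 11,480 g as Cl₂.
(b) Concentration rise: 11,480 g / 645,000 L = 17.8 mg/L = 17.80 ppm.
(b) Final FC: 2.2 + 17.80 = 20.00 ppm.

(a) 22.7 kg; (b) 20.00 ppm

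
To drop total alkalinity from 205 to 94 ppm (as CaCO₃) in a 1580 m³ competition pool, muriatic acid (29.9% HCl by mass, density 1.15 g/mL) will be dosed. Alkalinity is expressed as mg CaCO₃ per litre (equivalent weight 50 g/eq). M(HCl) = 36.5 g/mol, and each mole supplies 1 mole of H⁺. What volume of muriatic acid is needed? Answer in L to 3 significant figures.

Volume: 1580 m³ = 1,580,000 L.
Alkalinity to neutralize: (205 − 94) = 111 mg/L as CaCO₃ × 1,580,000 L = 175,400 g as CaCO₃.
Equivalents of H⁺ required: 175,400 ÷ 50 g/eq = 3508 eq = 3508 mol HCl.
Mass of HCl: 3508 × 36.5 = 128,000 g.
Mass of 29.9% solution: 128,000 / 0.299 = 428,200 g.
Volume: 428,200 g ÷ 1.15 g/mL = 372,300 mL.

372 L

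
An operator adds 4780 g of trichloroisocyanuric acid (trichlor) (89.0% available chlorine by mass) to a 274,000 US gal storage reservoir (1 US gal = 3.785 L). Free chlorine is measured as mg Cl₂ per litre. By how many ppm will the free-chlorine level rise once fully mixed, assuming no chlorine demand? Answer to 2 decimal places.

4.10 ppm

Volume: 274,000 US gal × 3.785 L/gal = 1,037,090 L.
Available chlorine delivered: 4780 g × 0.89 = 4254 g as Cl₂.
Concentration rise: 4254 g / 1,037,090 L = 4.102 mg/L = 4.10 ppm.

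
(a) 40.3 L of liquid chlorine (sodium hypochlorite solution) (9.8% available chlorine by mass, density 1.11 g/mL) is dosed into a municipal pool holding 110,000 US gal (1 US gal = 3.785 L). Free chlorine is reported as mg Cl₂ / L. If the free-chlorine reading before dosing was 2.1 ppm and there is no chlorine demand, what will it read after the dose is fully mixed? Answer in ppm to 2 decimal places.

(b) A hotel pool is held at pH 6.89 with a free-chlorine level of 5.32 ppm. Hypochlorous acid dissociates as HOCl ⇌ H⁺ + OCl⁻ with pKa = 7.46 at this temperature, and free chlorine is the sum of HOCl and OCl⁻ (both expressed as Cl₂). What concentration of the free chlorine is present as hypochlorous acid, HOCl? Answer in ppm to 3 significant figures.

(a) 12.63 ppm; (b) 4.19 ppm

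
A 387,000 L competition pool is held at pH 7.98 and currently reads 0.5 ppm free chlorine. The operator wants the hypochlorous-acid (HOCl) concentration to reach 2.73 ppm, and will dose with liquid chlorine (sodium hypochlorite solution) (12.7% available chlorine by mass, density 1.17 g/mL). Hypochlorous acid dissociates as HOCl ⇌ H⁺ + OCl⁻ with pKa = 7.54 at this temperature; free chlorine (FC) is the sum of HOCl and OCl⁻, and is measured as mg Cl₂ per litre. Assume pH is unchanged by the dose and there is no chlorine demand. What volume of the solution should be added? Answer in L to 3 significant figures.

25.4 L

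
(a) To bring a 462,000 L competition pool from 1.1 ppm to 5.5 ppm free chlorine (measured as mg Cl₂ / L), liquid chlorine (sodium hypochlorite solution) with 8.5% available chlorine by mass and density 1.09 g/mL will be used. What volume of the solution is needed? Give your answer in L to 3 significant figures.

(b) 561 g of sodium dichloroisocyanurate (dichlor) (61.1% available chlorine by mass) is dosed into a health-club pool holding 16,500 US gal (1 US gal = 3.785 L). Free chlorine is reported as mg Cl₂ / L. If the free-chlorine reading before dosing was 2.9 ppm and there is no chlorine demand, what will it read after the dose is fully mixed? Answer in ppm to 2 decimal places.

(a) 21.9 L; (b) 8.39 ppm

(a) Chlorine deficit: 5.5 − 1.1 = 4.4 ppm = 4.4 mg/L as Cl₂.
(a) Cl₂ equivalent needed: 4.4 mg/L × 462,000 L = 2,033,000 mg = 2033 g.
(a) Product at 8.5% available chlorine: 2033 / 0.085 = 23,920 g.
(a) Volume at density 1.09 g/mL: 23,920 g ÷ 1.09 g/mL = 21,940 mL.

(b) Volume: 16,500 US gal × 3.785 L/gal = 62,452 L.
(b) Available chlorine delivered: 561 g × 0.611 = 342.8 g as Cl₂.
(b) Concentration rise: 342.8 g / 62,452 L = 5.489 mg/L = 5.49 ppm.
(b) Final FC: 2.9 + 5.49 = 8.39 ppm.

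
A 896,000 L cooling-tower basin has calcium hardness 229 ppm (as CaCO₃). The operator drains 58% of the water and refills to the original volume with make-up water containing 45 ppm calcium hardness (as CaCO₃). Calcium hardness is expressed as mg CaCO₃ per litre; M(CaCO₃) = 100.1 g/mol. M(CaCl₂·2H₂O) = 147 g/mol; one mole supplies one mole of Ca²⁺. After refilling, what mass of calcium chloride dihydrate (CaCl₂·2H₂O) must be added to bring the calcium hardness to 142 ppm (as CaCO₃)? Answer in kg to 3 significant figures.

After draining 58% and refilling: 229 × 0.42 + 45 × 0.58 = 122.28 ppm.
Deficit to target: 142 − 122.28 = 19.72 mg/L.
As CaCO₃: 19.72 mg/L × 896,000 L = 17,670 g; ÷ 100.1 = 176.5 mol Ca²⁺.
Mass: 176.5 × 147 = 25,950 g.

25.9 kg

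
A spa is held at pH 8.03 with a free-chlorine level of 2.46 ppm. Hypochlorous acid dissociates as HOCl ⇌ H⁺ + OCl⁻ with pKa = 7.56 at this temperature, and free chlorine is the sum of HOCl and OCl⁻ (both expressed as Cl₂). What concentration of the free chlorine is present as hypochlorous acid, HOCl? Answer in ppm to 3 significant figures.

0.623 ppm

[OCl⁻]/[HOCl] = 10^(pH − pKa) = 10^(8.03 − 7.56) = 10^0.47 = 2.951.
Fraction as HOCl = 1 / (1 + 2.951) = 0.2531.
HOCl = 0.2531 × 2.46 ppm = 0.6226 ppm.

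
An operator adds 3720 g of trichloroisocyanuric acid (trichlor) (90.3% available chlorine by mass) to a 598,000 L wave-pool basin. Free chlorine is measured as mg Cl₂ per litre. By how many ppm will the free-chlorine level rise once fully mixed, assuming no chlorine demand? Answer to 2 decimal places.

5.62 ppm

Available chlorine delivered: 3720 g × 0.903 = 3359 g as Cl₂.
Concentration rise: 3359 g / 598,000 L = 5.617 mg/L = 5.62 ppm.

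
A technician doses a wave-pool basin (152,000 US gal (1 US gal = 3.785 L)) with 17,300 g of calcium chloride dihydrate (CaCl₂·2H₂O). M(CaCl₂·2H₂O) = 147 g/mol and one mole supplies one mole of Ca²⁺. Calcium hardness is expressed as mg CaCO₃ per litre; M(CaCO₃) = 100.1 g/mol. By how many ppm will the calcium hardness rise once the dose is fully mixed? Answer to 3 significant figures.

20.5 ppm

Volume: 152,000 US gal × 3.785 L/gal = 575,320 L.
Moles of Ca²⁺: 17,300 g ÷ 147 g/mol = 117.7 mol.
As CaCO₃: 117.7 mol × 100.1 g/mol = 11,780 g.
Rise: 11,780 g / 575,320 L × 1000 = 20.48 mg/L.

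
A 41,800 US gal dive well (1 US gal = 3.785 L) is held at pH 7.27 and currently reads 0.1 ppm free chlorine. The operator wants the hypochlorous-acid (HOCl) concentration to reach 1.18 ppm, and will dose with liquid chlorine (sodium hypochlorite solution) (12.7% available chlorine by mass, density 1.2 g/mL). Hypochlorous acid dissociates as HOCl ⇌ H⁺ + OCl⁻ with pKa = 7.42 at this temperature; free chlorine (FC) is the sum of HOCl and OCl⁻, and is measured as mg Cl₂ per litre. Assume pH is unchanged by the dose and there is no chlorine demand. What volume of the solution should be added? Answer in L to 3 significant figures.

1.99 L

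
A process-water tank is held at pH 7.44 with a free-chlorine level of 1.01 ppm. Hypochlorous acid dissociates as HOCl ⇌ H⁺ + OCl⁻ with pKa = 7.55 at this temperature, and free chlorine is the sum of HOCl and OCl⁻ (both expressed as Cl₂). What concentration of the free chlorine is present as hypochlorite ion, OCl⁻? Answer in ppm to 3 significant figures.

0.441 ppm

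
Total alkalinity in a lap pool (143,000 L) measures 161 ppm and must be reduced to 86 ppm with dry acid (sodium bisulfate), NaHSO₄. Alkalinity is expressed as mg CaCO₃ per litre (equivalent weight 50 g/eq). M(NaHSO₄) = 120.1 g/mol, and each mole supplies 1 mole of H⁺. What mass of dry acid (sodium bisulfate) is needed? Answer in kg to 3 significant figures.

Alkalinity to neutralize: (161 − 86) = 75 mg/L as CaCO₃ × 143,000 L = 10,720 g as CaCO₃.
Equivalents of H⁺ required: 10,720 ÷ 50 g/eq = 214.5 eq = 214.5 mol NaHSO₄.
Mass of NaHSO₄: 214.5 × 120.1 = 25,760 g.

25.8 kg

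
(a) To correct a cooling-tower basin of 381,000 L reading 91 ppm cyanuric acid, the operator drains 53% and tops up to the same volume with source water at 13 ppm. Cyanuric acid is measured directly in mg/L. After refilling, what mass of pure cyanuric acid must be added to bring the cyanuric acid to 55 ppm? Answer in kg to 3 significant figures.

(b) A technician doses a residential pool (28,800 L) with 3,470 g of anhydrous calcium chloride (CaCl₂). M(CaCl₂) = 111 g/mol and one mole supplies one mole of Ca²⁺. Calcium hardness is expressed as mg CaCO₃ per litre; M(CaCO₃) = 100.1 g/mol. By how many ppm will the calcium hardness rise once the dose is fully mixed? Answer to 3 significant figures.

(a) After draining 53% and refilling: 91 × 0.47 + 13 × 0.53 = 49.66 ppm.
(a) Deficit to target: 55 − 49.66 = 5.34 mg/L.
(a) Mass: 5.34 mg/L × 381,000 L = 2035 g cyanuric acid.

(b) Moles of Ca²⁺: 3,470 g ÷ 111 g/mol = 31.26 mol.
(b) As CaCO₃: 31.26 mol × 100.1 g/mol = 3129 g.
(b) Rise: 3129 g / 28,800 L × 1000 = 108.7 mg/L.

(a) 2.03 kg; (b) 109 ppm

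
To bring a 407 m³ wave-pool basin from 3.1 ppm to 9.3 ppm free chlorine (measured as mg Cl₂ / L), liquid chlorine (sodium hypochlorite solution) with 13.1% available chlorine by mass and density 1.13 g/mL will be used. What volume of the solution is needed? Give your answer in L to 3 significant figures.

Volume: 407 m³ = 407,000 L.
Chlorine deficit: 9.3 − 3.1 = 6.2 ppm = 6.2 mg/L as Cl₂.
Cl₂ equivalent needed: 6.2 mg/L × 407,000 L = 2,523,000 mg = 2523 g.
Product at 13.1% available chlorine: 2523 / 0.131 = 19,260 g.
Volume at density 1.13 g/mL: 19,260 g ÷ 1.13 g/mL = 17,050 mL.

17.0 L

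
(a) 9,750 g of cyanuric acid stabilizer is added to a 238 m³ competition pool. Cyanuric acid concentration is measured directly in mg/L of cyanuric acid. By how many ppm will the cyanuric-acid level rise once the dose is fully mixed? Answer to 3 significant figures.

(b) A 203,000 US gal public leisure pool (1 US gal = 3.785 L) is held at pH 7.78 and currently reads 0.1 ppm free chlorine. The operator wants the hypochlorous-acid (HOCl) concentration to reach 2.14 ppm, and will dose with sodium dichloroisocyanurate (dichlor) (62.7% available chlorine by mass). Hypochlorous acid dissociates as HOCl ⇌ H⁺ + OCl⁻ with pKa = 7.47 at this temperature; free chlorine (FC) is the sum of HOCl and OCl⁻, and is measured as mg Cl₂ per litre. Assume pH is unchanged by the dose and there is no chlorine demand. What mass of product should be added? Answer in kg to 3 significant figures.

(a) Volume: 238 m³ = 238,000 L.
(a) Rise: 9,750 g / 238,000 L × 1000 = 40.97 mg/L.

(b) Volume: 203,000 US gal × 3.785 L/gal = 768,355 L.
(b) [OCl⁻]/[HOCl] = 10^(pH − pKa) = 10^(7.78 − 7.47) = 2.042; fraction as HOCl = 1/(1 + 2.042) = 0.3288.
(b) Free chlorine required for 2.14 ppm HOCl: 2.14 / 0.3288 = 6.509 ppm.
(b) FC to add: 6.509 − 0.1 = 6.409 mg/L as Cl₂.
(b) Cl₂ equivalent: 6.409 mg/L × 768,355 L = 4925 g.
(b) Product at 62.7% available Cl: 4925 / 0.627 = 7854 g.

(a) 41.0 ppm; (b) 7.85 kg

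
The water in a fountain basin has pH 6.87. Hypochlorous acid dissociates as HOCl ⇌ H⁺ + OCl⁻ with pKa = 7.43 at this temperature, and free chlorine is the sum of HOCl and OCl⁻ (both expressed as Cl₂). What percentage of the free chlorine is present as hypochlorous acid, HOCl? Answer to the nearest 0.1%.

78.4%

[OCl⁻]/[HOCl] = 10^(pH − pKa) = 10^(6.87 − 7.43) = 10^-0.56 = 0.2754.
Fraction as HOCl = 1 / (1 + 0.2754) = 0.7841.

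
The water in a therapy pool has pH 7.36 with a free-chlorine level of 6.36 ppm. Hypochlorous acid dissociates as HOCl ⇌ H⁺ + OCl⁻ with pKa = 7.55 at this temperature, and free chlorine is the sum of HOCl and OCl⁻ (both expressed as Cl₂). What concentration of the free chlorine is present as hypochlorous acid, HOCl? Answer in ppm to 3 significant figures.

3.86 ppm

[OCl⁻]/[HOCl] = 10^(pH − pKa) = 10^(7.36 − 7.55) = 10^-0.19 = 0.6457.
Fraction as HOCl = 1 / (1 + 0.6457) = 0.6077.
HOCl = 0.6077 × 6.36 ppm = 3.865 ppm.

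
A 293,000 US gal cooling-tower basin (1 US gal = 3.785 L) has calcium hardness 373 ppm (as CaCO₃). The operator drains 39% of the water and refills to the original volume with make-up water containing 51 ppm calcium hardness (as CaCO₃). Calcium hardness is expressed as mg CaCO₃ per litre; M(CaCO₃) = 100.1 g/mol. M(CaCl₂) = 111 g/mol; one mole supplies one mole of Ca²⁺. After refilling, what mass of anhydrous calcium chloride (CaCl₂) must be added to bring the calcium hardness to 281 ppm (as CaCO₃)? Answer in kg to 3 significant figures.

Volume: 293,000 US gal × 3.785 L/gal = 1,109,005 L.
After draining 39% and refilling: 373 × 0.61 + 51 × 0.39 = 247.42 ppm.
Deficit to target: 281 − 247.42 = 33.58 mg/L.
As CaCO₃: 33.58 mg/L × 1,109,005 L = 37,240 g; ÷ 100.1 = 372 mol Ca²⁺.
Mass: 372 × 111 = 41,300 g.

41.3 kg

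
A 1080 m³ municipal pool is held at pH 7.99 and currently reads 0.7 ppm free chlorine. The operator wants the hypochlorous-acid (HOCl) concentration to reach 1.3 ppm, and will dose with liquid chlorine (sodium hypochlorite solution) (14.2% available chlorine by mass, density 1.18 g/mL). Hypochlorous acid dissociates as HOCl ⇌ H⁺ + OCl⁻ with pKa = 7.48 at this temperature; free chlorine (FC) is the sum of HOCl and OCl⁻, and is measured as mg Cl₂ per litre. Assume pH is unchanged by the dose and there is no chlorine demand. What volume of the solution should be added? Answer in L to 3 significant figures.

Volume: 1080 m³ = 1,080,000 L.
[OCl⁻]/[HOCl] = 10^(pH − pKa) = 10^(7.99 − 7.48) = 3.236; fraction as HOCl = 1/(1 + 3.236) = 0.2361.
Free chlorine required for 1.3 ppm HOCl: 1.3 / 0.2361 = 5.507 ppm.
FC to add: 5.507 − 0.7 = 4.807 mg/L as Cl₂.
Cl₂ equivalent: 4.807 mg/L × 1,080,000 L = 5191 g.
Product at 14.2% available Cl: 5191 / 0.142 = 36,560 g.
Volume: 36,560 g ÷ 1.18 g/mL = 30,980 mL.

31.0 L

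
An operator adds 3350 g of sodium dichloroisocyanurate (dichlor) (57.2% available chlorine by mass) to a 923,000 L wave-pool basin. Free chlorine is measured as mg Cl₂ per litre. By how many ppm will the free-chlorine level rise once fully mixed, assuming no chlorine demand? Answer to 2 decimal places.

2.08 ppm

Available chlorine delivered: 3350 g × 0.572 = 1916 g as Cl₂.
Concentration rise: 1916 g / 923,000 L = 2.076 mg/L = 2.08 ppm.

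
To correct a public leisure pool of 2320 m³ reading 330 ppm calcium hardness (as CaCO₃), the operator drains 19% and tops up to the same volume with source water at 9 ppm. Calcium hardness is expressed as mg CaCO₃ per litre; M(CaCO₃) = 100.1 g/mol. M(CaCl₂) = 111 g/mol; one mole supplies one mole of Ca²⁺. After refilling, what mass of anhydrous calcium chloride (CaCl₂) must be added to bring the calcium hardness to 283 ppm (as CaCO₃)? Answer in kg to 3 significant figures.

36.0 kg

Volume: 2320 m³ = 2,320,000 L.
After draining 19% and refilling: 330 × 0.81 + 9 × 0.19 = 269.01 ppm.
Deficit to target: 283 − 269.01 = 13.99 mg/L.
As CaCO₃: 13.99 mg/L × 2,320,000 L = 32,460 g; ÷ 100.1 = 324.2 mol Ca²⁺.
Mass: 324.2 × 111 = 35,990 g.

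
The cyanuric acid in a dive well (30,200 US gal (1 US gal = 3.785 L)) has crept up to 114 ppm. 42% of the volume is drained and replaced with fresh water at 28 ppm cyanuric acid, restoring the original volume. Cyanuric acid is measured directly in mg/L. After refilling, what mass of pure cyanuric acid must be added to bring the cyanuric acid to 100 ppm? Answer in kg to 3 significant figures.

2.53 kg

Volume: 30,200 US gal × 3.785 L/gal = 114,307 L.
After draining 42% and refilling: 114 × 0.58 + 28 × 0.42 = 77.88 ppm.
Deficit to target: 100 − 77.88 = 22.12 mg/L.
Mass: 22.12 mg/L × 114,307 L = 2528 g cyanuric acid.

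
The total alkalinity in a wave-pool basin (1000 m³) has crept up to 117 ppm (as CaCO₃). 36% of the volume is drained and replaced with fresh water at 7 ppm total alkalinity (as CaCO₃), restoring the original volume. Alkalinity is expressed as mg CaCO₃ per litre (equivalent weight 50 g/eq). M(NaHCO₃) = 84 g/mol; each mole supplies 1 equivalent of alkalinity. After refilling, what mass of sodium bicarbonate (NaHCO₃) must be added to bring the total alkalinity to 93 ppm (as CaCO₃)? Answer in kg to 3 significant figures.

Volume: 1000 m³ = 1,000,000 L.
After draining 36% and refilling: 117 × 0.64 + 7 × 0.36 = 77.4 ppm.
Deficit to target: 93 − 77.4 = 15.6 mg/L.
As CaCO₃: 15.6 mg/L × 1,000,000 L = 15,600 g; ÷ 50 g/eq ÷ 1 = 312 mol NaHCO₃.
Mass: 312 × 84 = 26,210 g.

26.2 kg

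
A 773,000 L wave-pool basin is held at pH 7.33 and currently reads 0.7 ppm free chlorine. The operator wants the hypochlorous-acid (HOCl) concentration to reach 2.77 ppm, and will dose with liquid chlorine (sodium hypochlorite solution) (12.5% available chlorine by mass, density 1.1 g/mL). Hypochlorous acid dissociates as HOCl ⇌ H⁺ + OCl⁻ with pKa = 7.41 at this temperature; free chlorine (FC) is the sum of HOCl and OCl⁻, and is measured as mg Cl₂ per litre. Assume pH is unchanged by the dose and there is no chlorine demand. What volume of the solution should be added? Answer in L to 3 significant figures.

24.6 L

[OCl⁻]/[HOCl] = 10^(pH − pKa) = 10^(7.33 − 7.41) = 0.8318; fraction as HOCl = 1/(1 + 0.8318) = 0.5459.
Free chlorine required for 2.77 ppm HOCl: 2.77 / 0.5459 = 5.074 ppm.
FC to add: 5.074 − 0.7 = 4.374 mg/L as Cl₂.
Cl₂ equivalent: 4.374 mg/L × 773,000 L = 3381 g.
Product at 12.5% available Cl: 3381 / 0.125 = 27,050 g.
Volume: 27,050 g ÷ 1.1 g/mL = 24,590 mL.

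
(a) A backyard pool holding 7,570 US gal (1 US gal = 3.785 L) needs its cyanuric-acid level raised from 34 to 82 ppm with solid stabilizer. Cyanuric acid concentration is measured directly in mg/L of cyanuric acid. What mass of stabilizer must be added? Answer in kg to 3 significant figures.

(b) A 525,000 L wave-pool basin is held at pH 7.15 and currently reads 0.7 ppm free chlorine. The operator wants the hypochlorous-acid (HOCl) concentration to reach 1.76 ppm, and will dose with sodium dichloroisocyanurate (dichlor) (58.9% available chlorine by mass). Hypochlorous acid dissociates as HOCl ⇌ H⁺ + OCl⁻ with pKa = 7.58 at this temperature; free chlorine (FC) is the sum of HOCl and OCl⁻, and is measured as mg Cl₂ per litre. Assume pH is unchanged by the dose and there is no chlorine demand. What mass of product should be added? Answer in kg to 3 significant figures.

(a) Volume: 7,570 US gal × 3.785 L/gal = 28,652 L.
(a) CYA to add: (82 − 34) = 48 mg/L × 28,652 L = 1375 g cyanuric acid.

(b) [OCl⁻]/[HOCl] = 10^(pH − pKa) = 10^(7.15 − 7.58) = 0.3715; fraction as HOCl = 1/(1 + 0.3715) = 0.7291.
(b) Free chlorine required for 1.76 ppm HOCl: 1.76 / 0.7291 = 2.414 ppm.
(b) FC to add: 2.414 − 0.7 = 1.714 mg/L as Cl₂.
(b) Cl₂ equivalent: 1.714 mg/L × 525,000 L = 899.8 g.
(b) Product at 58.9% available Cl: 899.8 / 0.589 = 1528 g.

(a) 1.38 kg; (b) 1.53 kg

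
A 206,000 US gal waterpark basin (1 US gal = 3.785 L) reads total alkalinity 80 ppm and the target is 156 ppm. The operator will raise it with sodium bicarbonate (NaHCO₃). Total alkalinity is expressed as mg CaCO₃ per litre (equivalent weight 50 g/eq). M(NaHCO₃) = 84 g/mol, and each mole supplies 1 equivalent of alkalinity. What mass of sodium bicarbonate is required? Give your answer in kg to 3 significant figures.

99.6 kg

Volume: 206,000 US gal × 3.785 L/gal = 779,710 L.
Alkalinity to add: (156 − 80) = 76 mg/L as CaCO₃ × 779,710 L = 59,260 g as CaCO₃.
Equivalents: 59,260 g ÷ 50 g/eq = 1185 eq.
NaHCO₃ supplies 1 eq per mole → 1185 mol.
Mass: 1185 mol × 84 g/mol = 99,550 g.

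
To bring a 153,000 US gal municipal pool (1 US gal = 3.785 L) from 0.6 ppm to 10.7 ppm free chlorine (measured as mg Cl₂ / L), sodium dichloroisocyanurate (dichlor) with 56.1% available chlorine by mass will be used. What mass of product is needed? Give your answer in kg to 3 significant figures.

10.4 kg

Volume: 153,000 US gal × 3.785 L/gal = 579,105 L.
Chlorine deficit: 10.7 − 0.6 = 10.1 ppm = 10.1 mg/L as Cl₂.
Cl₂ equivalent needed: 10.1 mg/L × 579,105 L = 5,849,000 mg = 5849 g.
Product at 56.1% available chlorine: 5849 / 0.561 = 10,430 g.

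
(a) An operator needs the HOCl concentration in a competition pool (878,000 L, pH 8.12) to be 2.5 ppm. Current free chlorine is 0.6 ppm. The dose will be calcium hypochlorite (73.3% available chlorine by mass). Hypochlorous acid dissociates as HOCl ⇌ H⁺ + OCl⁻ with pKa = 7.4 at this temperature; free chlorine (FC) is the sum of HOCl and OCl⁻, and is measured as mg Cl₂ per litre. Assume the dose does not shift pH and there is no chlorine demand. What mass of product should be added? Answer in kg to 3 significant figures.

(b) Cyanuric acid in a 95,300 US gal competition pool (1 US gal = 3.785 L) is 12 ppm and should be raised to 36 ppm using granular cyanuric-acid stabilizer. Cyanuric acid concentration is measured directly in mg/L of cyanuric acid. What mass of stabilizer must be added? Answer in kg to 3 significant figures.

(a) [OCl⁻]/[HOCl] = 10^(pH − pKa) = 10^(8.12 − 7.4) = 5.248; fraction as HOCl = 1/(1 + 5.248) = 0.16.
(a) Free chlorine required for 2.5 ppm HOCl: 2.5 / 0.16 = 15.62 ppm.
(a) FC to add: 15.62 − 0.6 = 15.02 mg/L as Cl₂.
(a) Cl₂ equivalent: 15.02 mg/L × 878,000 L = 13,190 g.
(a) Product at 73.3% available Cl: 13,190 / 0.733 = 17,990 g.

(b) Volume: 95,300 US gal × 3.785 L/gal = 360,710 L.
(b) CYA to add: (36 − 12) = 24 mg/L × 360,710 L = 8657 g cyanuric acid.

(a) 18.0 kg; (b) 8.66 kg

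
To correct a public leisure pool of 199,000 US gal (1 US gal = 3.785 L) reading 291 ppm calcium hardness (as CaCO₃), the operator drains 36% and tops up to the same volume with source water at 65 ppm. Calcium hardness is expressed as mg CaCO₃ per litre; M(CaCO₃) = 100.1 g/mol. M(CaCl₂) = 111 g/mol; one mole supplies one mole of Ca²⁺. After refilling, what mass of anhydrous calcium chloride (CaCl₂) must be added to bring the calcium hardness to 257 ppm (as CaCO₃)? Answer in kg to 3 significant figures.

Volume: 199,000 US gal × 3.785 L/gal = 753,215 L.
After draining 36% and refilling: 291 × 0.64 + 65 × 0.36 = 209.64 ppm.
Deficit to target: 257 − 209.64 = 47.36 mg/L.
As CaCO₃: 47.36 mg/L × 753,215 L = 35,670 g; ÷ 100.1 = 356.4 mol Ca²⁺.
Mass: 356.4 × 111 = 39,560 g.

39.6 kg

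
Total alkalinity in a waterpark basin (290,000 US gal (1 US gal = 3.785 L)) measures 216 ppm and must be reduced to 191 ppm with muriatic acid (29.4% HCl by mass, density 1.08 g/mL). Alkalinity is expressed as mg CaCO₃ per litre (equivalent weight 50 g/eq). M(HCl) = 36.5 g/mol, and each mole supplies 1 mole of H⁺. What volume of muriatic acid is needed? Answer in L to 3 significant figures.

63.1 L

Volume: 290,000 US gal × 3.785 L/gal = 1,097,650 L.
Alkalinity to neutralize: (216 − 191) = 25 mg/L as CaCO₃ × 1,097,650 L = 27,440 g as CaCO₃.
Equivalents of H⁺ required: 27,440 ÷ 50 g/eq = 548.8 eq = 548.8 mol HCl.
Mass of HCl: 548.8 × 36.5 = 20,030 g.
Mass of 29.4% solution: 20,030 / 0.294 = 68,140 g.
Volume: 68,140 g ÷ 1.08 g/mL = 63,090 mL.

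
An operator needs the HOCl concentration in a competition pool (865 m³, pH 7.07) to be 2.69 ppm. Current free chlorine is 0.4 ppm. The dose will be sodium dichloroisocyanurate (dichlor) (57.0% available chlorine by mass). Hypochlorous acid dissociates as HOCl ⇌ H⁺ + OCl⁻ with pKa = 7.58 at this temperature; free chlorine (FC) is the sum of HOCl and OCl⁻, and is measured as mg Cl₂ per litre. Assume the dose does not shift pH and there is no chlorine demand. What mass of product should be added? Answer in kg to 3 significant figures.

4.74 kg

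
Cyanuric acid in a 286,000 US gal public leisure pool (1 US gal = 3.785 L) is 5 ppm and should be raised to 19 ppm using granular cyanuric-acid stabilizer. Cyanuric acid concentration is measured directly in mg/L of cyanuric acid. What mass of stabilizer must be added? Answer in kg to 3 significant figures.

15.2 kg

Volume: 286,000 US gal × 3.785 L/gal = 1,082,510 L.
CYA to add: (19 − 5) = 14 mg/L × 1,082,510 L = 15,160 g cyanuric acid.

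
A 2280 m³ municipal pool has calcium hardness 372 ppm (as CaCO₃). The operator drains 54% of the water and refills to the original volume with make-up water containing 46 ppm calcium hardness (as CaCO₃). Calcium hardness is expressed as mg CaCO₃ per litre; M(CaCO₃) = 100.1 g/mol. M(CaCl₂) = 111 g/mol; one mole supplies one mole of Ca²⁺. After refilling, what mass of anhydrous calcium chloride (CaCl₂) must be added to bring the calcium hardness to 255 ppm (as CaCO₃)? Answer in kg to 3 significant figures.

149 kg

Volume: 2280 m³ = 2,280,000 L.
After draining 54% and refilling: 372 × 0.46 + 46 × 0.54 = 195.96 ppm.
Deficit to target: 255 − 195.96 = 59.04 mg/L.
As CaCO₃: 59.04 mg/L × 2,280,000 L = 134,600 g; ÷ 100.1 = 1345 mol Ca²⁺.
Mass: 1345 × 111 = 149,300 g.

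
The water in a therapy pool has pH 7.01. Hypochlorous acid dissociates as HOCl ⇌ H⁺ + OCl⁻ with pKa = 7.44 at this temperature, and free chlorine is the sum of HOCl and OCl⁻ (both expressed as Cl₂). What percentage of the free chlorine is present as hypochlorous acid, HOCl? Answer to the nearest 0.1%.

72.9%

[OCl⁻]/[HOCl] = 10^(pH − pKa) = 10^(7.01 − 7.44) = 10^-0.43 = 0.3715.
Fraction as HOCl = 1 / (1 + 0.3715) = 0.7291.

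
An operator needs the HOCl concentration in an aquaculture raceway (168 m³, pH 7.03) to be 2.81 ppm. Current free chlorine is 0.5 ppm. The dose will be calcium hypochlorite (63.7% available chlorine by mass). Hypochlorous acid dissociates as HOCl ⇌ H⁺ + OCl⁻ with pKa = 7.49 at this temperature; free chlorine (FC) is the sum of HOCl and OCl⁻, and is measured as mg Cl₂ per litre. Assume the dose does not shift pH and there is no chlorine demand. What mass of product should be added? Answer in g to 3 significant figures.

Volume: 168 m³ = 168,000 L.
[OCl⁻]/[HOCl] = 10^(pH − pKa) = 10^(7.03 − 7.49) = 0.3467; fraction as HOCl = 1/(1 + 0.3467) = 0.7425.
Free chlorine required for 2.81 ppm HOCl: 2.81 / 0.7425 = 3.784 ppm.
FC to add: 3.784 − 0.5 = 3.284 mg/L as Cl₂.
Cl₂ equivalent: 3.284 mg/L × 168,000 L = 551.8 g.
Product at 63.7% available Cl: 551.8 / 0.637 = 866.2 g.

866 g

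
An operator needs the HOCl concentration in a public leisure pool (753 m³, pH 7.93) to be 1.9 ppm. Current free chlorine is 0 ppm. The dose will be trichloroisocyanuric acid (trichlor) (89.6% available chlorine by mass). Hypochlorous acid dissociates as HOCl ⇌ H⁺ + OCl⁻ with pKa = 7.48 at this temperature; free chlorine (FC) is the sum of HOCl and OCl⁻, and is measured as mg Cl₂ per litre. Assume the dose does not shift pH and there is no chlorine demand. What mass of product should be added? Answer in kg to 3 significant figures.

Volume: 753 m³ = 753,000 L.
[OCl⁻]/[HOCl] = 10^(pH − pKa) = 10^(7.93 − 7.48) = 2.818; fraction as HOCl = 1/(1 + 2.818) = 0.2619.
Free chlorine required for 1.9 ppm HOCl: 1.9 / 0.2619 = 7.255 ppm.
FC to add: 7.255 − 0 = 7.255 mg/L as Cl₂.
Cl₂ equivalent: 7.255 mg/L × 753,000 L = 5463 g.
Product at 89.6% available Cl: 5463 / 0.896 = 6097 g.

6.10 kg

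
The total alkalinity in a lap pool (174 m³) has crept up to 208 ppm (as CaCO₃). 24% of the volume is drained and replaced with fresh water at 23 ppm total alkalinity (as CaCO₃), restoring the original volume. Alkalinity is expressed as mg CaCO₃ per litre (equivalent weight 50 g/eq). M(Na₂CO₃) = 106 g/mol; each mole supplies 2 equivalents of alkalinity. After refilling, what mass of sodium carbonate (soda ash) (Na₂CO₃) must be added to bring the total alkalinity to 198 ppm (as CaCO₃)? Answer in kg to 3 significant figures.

6.34 kg

Volume: 174 m³ = 174,000 L.
After draining 24% and refilling: 208 × 0.76 + 23 × 0.24 = 163.6 ppm.
Deficit to target: 198 − 163.6 = 34.4 mg/L.
As CaCO₃: 34.4 mg/L × 174,000 L = 5986 g; ÷ 50 g/eq ÷ 2 = 59.86 mol Na₂CO₃.
Mass: 59.86 × 106 = 6345 g.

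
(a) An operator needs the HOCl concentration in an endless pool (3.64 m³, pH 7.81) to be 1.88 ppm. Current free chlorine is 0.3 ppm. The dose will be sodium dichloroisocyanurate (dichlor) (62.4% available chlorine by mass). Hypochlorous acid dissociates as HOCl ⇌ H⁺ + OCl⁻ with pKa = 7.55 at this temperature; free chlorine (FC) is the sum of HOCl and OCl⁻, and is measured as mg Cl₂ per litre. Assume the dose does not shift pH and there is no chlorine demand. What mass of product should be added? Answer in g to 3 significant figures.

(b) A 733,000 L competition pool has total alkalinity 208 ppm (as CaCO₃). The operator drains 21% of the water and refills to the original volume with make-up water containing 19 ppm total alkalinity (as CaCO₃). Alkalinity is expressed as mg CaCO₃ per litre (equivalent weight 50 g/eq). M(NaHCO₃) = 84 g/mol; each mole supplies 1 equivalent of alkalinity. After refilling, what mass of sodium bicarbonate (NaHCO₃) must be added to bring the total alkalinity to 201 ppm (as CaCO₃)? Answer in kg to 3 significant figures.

(a) Volume: 3.64 m³ = 3,640 L.
(a) [OCl⁻]/[HOCl] = 10^(pH − pKa) = 10^(7.81 − 7.55) = 1.82; fraction as HOCl = 1/(1 + 1.82) = 0.3546.
(a) Free chlorine required for 1.88 ppm HOCl: 1.88 / 0.3546 = 5.301 ppm.
(a) FC to add: 5.301 − 0.3 = 5.001 mg/L as Cl₂.
(a) Cl₂ equivalent: 5.001 mg/L × 3,640 L = 18.2 g.
(a) Product at 62.4% available Cl: 18.2 / 0.624 = 29.17 g.

(b) After draining 21% and refilling: 208 × 0.79 + 19 × 0.21 = 168.31 ppm.
(b) Deficit to target: 201 − 168.31 = 32.69 mg/L.
(b) As CaCO₃: 32.69 mg/L × 733,000 L = 23,960 g; ÷ 50 g/eq ÷ 1 = 479.2 mol NaHCO₃.
(b) Mass: 479.2 × 84 = 40,260 g.

(a) 29.2 g; (b) 40.3 kg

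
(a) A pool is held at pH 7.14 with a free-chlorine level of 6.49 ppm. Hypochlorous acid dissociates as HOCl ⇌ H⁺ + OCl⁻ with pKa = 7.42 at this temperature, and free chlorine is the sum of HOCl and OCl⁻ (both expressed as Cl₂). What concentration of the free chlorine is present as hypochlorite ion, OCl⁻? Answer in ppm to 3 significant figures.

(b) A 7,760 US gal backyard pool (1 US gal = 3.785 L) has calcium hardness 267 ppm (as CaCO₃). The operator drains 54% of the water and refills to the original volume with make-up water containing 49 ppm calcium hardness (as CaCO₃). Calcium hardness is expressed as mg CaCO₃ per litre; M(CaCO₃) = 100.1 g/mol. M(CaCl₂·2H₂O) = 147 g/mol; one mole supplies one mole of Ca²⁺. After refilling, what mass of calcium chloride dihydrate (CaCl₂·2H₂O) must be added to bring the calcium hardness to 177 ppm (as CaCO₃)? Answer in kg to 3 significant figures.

(a) 2.23 ppm; (b) 1.20 kg

(a) [OCl⁻]/[HOCl] = 10^(pH − pKa) = 10^(7.14 − 7.42) = 10^-0.28 = 0.5248.
(a) Fraction as HOCl = 1 / (1 + 0.5248) = 0.6558.
(a) OCl⁻ = (1 − 0.6558) × 6.49 ppm = 2.234 ppm.

(b) Volume: 7,760 US gal × 3.785 L/gal = 29,372 L.
(b) After draining 54% and refilling: 267 × 0.46 + 49 × 0.54 = 149.28 ppm.
(b) Deficit to target: 177 − 149.28 = 27.72 mg/L.
(b) As CaCO₃: 27.72 mg/L × 29,372 L = 814.2 g; ÷ 100.1 = 8.134 mol Ca²⁺.
(b) Mass: 8.134 × 147 = 1196 g.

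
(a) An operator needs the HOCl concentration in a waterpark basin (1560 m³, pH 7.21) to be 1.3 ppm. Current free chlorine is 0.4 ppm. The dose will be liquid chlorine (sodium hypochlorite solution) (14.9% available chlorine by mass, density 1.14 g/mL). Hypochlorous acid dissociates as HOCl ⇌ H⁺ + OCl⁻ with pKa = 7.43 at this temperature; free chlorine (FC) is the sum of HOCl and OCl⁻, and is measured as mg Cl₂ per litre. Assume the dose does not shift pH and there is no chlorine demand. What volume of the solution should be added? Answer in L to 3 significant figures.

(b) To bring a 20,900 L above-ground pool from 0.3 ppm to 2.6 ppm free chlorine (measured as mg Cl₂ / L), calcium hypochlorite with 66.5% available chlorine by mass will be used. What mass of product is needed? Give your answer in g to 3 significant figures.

(a) Volume: 1560 m³ = 1,560,000 L.
(a) [OCl⁻]/[HOCl] = 10^(pH − pKa) = 10^(7.21 − 7.43) = 0.6026; fraction as HOCl = 1/(1 + 0.6026) = 0.624.
(a) Free chlorine required for 1.3 ppm HOCl: 1.3 / 0.624 = 2.083 ppm.
(a) FC to add: 2.083 − 0.4 = 1.683 mg/L as Cl₂.
(a) Cl₂ equivalent: 1.683 mg/L × 1,560,000 L = 2626 g.
(a) Product at 14.9% available Cl: 2626 / 0.149 = 17,620 g.
(a) Volume: 17,620 g ÷ 1.14 g/mL = 15,460 mL.

(b) Chlorine deficit: 2.6 − 0.3 = 2.3 ppm = 2.3 mg/L as Cl₂.
(b) Cl₂ equivalent needed: 2.3 mg/L × 20,900 L = 48,070 mg = 48.07 g.
(b) Product at 66.5% available chlorine: 48.07 / 0.665 = 72.29 g.

(a) 15.5 L; (b) 72.3 g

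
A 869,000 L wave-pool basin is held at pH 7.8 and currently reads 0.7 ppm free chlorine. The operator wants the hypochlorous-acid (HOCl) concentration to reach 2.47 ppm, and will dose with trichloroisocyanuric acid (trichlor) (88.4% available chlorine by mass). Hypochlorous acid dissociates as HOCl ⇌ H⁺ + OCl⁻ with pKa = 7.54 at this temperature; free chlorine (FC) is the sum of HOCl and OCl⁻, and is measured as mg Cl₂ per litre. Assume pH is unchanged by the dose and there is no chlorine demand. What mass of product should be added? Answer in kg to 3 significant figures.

[OCl⁻]/[HOCl] = 10^(pH − pKa) = 10^(7.8 − 7.54) = 1.82; fraction as HOCl = 1/(1 + 1.82) = 0.3546.
Free chlorine required for 2.47 ppm HOCl: 2.47 / 0.3546 = 6.965 ppm.
FC to add: 6.965 − 0.7 = 6.265 mg/L as Cl₂.
Cl₂ equivalent: 6.265 mg/L × 869,000 L = 5444 g.
Product at 88.4% available Cl: 5444 / 0.884 = 6158 g.

6.16 kg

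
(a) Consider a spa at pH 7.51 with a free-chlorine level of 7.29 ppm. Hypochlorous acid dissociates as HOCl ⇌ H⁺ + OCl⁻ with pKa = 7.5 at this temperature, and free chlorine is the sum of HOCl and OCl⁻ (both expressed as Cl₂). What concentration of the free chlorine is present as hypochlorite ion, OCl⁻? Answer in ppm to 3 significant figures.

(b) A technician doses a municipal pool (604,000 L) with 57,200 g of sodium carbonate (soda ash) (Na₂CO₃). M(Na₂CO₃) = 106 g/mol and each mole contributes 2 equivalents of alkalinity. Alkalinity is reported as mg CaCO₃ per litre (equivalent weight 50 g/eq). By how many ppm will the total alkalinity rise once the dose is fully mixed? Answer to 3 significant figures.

(a) 3.69 ppm; (b) 89.3 ppm

(a) [OCl⁻]/[HOCl] = 10^(pH − pKa) = 10^(7.51 − 7.5) = 10^0.01 = 1.023.
(a) Fraction as HOCl = 1 / (1 + 1.023) = 0.4942.
(a) OCl⁻ = (1 − 0.4942) × 7.29 ppm = 3.687 ppm.

(b) Moles of Na₂CO₃: 57,200 g ÷ 106 g/mol = 539.6 mol → 1079 eq of alkalinity.
(b) As CaCO₃: 1079 eq × 50 g/eq = 53,960 g.
(b) Rise: 53,960 g / 604,000 L × 1000 = 89.34 mg/L.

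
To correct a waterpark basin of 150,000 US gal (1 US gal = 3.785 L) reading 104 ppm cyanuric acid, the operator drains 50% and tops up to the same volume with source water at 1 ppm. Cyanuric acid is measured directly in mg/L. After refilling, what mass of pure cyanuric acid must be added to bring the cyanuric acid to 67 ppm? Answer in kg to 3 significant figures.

8.23 kg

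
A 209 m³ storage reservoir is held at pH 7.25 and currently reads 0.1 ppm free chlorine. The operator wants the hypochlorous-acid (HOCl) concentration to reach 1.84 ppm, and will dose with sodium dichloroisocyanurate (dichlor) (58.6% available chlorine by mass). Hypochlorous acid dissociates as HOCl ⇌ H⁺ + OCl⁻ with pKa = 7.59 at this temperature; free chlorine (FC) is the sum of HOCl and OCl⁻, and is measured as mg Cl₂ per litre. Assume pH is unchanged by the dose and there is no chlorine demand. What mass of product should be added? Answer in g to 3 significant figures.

921 g

Volume: 209 m³ = 209,000 L.
[OCl⁻]/[HOCl] = 10^(pH − pKa) = 10^(7.25 − 7.59) = 0.4571; fraction as HOCl = 1/(1 + 0.4571) = 0.6863.
Free chlorine required for 1.84 ppm HOCl: 1.84 / 0.6863 = 2.681 ppm.
FC to add: 2.681 − 0.1 = 2.581 mg/L as Cl₂.
Cl₂ equivalent: 2.581 mg/L × 209,000 L = 539.4 g.
Product at 58.6% available Cl: 539.4 / 0.586 = 920.5 g.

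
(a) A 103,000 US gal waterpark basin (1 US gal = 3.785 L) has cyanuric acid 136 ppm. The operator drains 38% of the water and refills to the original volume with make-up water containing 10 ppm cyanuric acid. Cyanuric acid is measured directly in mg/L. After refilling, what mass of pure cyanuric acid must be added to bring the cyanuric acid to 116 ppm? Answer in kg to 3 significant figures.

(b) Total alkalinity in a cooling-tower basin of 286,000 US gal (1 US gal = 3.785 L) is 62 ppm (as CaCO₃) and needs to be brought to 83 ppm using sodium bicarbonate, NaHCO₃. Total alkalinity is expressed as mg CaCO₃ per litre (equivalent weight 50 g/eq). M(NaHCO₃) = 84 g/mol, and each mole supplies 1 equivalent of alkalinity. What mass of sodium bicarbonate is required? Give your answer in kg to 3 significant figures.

(a) Volume: 103,000 US gal × 3.785 L/gal = 389,855 L.
(a) After draining 38% and refilling: 136 × 0.62 + 10 × 0.38 = 88.12 ppm.
(a) Deficit to target: 116 − 88.12 = 27.88 mg/L.
(a) Mass: 27.88 mg/L × 389,855 L = 10,870 g cyanuric acid.

(b) Volume: 286,000 US gal × 3.785 L/gal = 1,082,510 L.
(b) Alkalinity to add: (83 − 62) = 21 mg/L as CaCO₃ × 1,082,510 L = 22,730 g as CaCO₃.
(b) Equivalents: 22,730 g ÷ 50 g/eq = 454.7 eq.
(b) NaHCO₃ supplies 1 eq per mole → 454.7 mol.
(b) Mass: 454.7 mol × 84 g/mol = 38,190 g.

(a) 10.9 kg; (b) 38.2 kg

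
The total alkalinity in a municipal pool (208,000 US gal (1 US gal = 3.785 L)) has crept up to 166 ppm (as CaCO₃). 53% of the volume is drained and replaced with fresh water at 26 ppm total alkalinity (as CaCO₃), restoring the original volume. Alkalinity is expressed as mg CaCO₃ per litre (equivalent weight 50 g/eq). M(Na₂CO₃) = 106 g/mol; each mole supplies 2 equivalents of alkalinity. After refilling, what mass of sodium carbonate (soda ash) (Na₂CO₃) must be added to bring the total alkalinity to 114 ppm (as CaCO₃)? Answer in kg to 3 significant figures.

Volume: 208,000 US gal × 3.785 L/gal = 787,280 L.
After draining 53% and refilling: 166 × 0.47 + 26 × 0.53 = 91.8 ppm.
Deficit to target: 114 − 91.8 = 22.2 mg/L.
As CaCO₃: 22.2 mg/L × 787,280 L = 17,480 g; ÷ 50 g/eq ÷ 2 = 174.8 mol Na₂CO₃.
Mass: 174.8 × 106 = 18,530 g.

18.5 kg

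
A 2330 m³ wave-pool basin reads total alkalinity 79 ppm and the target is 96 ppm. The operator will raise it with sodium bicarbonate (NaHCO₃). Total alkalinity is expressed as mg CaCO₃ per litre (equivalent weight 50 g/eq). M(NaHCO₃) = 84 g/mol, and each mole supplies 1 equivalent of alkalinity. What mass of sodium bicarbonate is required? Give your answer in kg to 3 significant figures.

66.5 kg

Volume: 2330 m³ = 2,330,000 L.
Alkalinity to add: (96 − 79) = 17 mg/L as CaCO₃ × 2,330,000 L = 39,610 g as CaCO₃.
Equivalents: 39,610 g ÷ 50 g/eq = 792.2 eq.
NaHCO₃ supplies 1 eq per mole → 792.2 mol.
Mass: 792.2 mol × 84 g/mol = 66,540 g.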